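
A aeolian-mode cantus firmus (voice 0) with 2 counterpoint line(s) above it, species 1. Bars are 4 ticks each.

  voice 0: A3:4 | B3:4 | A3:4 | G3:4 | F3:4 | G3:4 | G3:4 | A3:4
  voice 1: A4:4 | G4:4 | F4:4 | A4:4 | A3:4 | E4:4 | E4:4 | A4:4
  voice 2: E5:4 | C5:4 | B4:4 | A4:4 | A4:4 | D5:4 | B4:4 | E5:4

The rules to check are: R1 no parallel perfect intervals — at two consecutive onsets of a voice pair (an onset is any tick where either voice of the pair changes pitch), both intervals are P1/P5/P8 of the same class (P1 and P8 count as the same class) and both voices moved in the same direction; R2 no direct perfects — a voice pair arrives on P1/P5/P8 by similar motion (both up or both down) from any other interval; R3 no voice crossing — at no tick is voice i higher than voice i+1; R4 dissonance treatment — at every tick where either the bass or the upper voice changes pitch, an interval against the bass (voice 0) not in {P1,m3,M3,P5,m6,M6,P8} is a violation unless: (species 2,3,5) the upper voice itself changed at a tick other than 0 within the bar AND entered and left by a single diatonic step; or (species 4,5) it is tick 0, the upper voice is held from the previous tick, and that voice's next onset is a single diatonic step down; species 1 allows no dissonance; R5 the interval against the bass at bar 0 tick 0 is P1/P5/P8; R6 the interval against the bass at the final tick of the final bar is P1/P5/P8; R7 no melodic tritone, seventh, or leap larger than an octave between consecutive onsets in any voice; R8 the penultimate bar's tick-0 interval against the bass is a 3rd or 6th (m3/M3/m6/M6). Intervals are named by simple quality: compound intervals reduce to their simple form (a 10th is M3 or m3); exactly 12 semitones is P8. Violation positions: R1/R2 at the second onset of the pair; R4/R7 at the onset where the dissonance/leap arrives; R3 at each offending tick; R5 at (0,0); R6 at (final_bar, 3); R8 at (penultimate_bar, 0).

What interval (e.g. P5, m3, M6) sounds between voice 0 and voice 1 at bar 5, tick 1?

voice 0=G3 voice 1=E4 -> M6

M6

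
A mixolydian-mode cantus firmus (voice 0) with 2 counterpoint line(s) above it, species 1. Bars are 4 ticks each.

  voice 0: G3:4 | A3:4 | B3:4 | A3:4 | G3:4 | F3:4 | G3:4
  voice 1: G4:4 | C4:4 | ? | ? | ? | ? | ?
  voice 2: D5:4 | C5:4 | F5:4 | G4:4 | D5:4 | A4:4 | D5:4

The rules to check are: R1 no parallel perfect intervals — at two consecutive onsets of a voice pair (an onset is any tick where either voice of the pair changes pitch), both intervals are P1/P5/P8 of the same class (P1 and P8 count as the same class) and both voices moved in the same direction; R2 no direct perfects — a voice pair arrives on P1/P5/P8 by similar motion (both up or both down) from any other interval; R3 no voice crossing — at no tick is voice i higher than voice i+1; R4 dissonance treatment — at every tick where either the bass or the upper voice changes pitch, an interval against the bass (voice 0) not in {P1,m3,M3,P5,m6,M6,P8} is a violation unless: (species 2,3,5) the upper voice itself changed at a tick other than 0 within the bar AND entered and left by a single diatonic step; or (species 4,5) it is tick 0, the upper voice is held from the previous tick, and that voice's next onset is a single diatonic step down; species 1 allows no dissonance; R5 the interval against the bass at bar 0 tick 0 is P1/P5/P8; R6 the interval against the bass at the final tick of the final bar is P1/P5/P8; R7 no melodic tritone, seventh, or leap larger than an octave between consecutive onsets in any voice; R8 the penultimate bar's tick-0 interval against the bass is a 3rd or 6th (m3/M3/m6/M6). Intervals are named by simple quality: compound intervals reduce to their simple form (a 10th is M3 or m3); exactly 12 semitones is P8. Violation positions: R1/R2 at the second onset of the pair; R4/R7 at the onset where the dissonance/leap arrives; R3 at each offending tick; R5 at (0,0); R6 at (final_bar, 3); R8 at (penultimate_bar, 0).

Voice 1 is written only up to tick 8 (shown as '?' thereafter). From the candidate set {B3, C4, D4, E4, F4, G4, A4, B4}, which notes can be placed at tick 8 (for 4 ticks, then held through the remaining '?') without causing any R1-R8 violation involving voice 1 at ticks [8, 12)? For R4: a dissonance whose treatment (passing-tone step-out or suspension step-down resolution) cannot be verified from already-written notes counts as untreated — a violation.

{B3, D4, G4}

B3: legal
C4: violates R4
D4: legal
E4: violates R4
F4: violates R1,R4
G4: legal
A4: violates R4
B4: violates R2,R7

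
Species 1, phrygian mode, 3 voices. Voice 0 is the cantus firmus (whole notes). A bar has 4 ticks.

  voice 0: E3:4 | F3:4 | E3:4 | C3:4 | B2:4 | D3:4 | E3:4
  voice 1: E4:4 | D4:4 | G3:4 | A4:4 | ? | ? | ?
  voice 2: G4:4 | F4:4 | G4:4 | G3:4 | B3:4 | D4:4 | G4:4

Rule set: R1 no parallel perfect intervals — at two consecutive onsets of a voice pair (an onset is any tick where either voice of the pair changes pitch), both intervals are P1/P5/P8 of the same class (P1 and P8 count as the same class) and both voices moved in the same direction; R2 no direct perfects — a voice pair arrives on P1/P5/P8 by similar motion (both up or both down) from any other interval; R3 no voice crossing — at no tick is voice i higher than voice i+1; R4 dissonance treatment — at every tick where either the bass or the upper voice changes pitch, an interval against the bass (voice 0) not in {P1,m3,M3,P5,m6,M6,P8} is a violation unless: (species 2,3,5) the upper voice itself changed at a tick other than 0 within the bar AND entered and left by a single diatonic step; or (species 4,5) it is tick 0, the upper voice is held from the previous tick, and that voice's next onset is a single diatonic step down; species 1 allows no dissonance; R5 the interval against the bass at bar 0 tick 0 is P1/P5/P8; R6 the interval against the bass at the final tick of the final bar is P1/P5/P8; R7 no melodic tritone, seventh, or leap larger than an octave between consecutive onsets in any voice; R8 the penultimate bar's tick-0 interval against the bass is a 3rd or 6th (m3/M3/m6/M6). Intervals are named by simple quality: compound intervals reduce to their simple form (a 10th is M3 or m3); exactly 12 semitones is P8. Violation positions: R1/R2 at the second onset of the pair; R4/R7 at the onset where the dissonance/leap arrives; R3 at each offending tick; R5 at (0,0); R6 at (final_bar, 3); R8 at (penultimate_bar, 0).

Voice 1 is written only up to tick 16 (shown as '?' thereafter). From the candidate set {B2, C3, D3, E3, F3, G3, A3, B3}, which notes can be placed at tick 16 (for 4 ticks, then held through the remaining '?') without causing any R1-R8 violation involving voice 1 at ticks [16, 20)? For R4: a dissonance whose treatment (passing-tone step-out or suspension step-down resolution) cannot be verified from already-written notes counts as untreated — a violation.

B2: violates R2,R7
C3: violates R4,R7
D3: violates R7
E3: violates R4,R7
F3: violates R4,R7
G3: violates R7
A3: violates R4
B3: violates R2,R7

{}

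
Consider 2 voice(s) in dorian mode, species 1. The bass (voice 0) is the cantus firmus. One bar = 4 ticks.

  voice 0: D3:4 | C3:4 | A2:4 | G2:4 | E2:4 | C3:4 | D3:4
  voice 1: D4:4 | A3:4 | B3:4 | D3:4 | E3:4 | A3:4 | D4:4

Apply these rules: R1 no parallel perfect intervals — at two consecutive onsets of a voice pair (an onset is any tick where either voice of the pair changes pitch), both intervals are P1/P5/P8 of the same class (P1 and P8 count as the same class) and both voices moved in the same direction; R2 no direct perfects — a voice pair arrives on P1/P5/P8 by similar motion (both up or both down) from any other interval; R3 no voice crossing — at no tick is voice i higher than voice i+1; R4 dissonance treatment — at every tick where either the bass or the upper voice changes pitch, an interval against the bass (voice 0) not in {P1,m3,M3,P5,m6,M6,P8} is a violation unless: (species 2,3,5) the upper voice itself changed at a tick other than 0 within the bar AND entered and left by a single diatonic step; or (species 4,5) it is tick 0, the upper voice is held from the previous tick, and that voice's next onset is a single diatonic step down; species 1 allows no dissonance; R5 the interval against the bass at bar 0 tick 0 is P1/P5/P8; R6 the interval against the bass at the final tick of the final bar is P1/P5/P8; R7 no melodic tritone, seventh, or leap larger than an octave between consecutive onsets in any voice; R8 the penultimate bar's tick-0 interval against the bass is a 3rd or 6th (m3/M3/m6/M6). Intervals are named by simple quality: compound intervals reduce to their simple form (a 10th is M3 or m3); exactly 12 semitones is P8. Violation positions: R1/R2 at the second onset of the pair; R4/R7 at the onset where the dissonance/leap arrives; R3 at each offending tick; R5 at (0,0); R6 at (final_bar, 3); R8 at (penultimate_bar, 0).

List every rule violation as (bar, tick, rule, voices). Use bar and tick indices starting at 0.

(2, 0, R4, (0, 1))
(3, 0, R2, (0, 1))
(6, 0, R2, (0, 1))

bar 0: v0=D3 v1=D4 downbeat P8
bar 1: v0=C3 v1=A3 downbeat M6
bar 2: v0=A2 v1=B3 downbeat M2
bar 3: v0=G2 v1=D3 downbeat P5
bar 4: v0=E2 v1=E3 downbeat P8
bar 5: v0=C3 v1=A3 downbeat M6
bar 6: v0=D3 v1=D4 downbeat P8
  -> R4 @ bar 2 tick 0 v(0, 1): A2/B3 M2 untreated
  -> R2 @ bar 3 tick 0 v(0, 1): A2/B3 M2 -> G2/D3 P5 similar
  -> R2 @ bar 6 tick 0 v(0, 1): C3/A3 M6 -> D3/D4 P8 similar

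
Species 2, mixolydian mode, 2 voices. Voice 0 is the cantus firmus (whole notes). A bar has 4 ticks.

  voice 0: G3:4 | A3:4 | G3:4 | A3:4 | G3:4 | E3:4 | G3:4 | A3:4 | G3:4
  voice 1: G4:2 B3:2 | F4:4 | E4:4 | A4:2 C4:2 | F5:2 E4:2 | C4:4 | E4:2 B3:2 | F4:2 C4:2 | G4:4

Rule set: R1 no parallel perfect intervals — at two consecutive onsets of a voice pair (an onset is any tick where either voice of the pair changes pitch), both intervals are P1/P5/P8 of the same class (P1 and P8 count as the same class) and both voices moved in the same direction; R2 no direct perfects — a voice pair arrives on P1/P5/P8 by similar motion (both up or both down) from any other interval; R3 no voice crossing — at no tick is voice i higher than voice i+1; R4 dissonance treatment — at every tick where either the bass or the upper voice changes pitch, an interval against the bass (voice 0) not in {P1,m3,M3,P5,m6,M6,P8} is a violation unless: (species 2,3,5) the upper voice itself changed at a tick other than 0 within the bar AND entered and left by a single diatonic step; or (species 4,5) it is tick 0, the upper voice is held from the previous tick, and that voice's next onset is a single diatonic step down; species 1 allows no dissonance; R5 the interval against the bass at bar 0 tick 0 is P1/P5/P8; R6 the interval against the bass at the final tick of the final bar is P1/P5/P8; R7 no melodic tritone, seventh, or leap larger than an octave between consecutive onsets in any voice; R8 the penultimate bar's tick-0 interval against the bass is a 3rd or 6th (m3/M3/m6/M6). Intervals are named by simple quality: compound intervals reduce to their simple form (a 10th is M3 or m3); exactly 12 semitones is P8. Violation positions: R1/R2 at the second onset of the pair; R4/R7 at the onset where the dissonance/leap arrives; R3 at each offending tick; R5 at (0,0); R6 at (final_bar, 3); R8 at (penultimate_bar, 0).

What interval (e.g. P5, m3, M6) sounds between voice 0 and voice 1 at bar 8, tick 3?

voice 0=G3 voice 1=G4 -> P8

P8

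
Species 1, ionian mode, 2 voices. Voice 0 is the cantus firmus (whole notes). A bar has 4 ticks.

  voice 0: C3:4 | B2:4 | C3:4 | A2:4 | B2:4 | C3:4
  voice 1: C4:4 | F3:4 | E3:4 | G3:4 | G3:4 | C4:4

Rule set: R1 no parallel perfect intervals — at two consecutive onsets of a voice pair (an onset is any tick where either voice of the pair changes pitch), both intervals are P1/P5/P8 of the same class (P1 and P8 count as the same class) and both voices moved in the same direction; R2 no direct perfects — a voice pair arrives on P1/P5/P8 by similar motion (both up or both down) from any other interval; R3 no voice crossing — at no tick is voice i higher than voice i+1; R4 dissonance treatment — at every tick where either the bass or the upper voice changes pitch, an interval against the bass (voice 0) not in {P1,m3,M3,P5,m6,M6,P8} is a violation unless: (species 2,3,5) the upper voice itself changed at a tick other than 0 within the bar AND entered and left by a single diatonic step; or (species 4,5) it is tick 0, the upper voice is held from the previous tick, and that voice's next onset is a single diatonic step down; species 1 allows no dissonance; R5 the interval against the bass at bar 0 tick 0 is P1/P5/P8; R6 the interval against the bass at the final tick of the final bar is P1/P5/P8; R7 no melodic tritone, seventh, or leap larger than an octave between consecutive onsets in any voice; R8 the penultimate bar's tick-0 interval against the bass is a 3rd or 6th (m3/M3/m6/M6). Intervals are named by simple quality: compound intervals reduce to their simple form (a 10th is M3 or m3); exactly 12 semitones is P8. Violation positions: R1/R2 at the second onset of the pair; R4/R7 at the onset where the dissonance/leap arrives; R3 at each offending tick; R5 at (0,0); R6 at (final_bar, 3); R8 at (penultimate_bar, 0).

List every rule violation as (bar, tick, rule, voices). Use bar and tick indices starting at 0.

bar 0: v0=C3 v1=C4 downbeat P8
bar 1: v0=B2 v1=F3 downbeat TT
bar 2: v0=C3 v1=E3 downbeat M3
bar 3: v0=A2 v1=G3 downbeat m7
bar 4: v0=B2 v1=G3 downbeat m6
bar 5: v0=C3 v1=C4 downbeat P8
  -> R4 @ bar 1 tick 0 v(0, 1): B2/F3 TT untreated
  -> R4 @ bar 3 tick 0 v(0, 1): A2/G3 m7 untreated
  -> R2 @ bar 5 tick 0 v(0, 1): B2/G3 m6 -> C3/C4 P8 similar

(1, 0, R4, (0, 1))
(3, 0, R4, (0, 1))
(5, 0, R2, (0, 1))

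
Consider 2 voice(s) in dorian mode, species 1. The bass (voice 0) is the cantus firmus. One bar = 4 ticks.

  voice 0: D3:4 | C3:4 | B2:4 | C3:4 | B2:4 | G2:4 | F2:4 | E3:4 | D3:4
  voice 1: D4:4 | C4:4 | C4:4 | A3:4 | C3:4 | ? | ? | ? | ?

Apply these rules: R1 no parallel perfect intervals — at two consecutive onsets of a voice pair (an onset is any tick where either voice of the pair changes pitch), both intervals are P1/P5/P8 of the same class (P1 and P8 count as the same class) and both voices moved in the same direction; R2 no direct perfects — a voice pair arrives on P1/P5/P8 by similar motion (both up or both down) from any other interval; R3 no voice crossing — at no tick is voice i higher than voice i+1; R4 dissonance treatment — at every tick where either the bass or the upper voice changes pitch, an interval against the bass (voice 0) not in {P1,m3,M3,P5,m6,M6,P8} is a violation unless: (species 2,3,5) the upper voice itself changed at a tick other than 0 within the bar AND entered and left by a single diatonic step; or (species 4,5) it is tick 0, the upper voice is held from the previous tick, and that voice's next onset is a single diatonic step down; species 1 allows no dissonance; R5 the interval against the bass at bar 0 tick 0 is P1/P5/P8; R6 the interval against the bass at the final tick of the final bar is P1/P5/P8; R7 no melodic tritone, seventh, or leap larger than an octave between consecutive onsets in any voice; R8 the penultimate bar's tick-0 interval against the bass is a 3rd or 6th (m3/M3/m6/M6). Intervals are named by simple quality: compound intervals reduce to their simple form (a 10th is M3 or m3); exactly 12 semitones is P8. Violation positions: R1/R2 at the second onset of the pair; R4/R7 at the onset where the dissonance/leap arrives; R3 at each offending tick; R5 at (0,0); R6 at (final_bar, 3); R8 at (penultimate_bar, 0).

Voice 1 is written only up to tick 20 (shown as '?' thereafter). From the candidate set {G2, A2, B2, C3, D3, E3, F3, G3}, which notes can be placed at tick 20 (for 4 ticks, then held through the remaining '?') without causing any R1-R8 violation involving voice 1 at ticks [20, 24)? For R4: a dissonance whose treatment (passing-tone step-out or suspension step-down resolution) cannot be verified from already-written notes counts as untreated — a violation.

G2: violates R2
A2: violates R4
B2: legal
C3: violates R4
D3: legal
E3: legal
F3: violates R4
G3: legal

{B2, D3, E3, G3}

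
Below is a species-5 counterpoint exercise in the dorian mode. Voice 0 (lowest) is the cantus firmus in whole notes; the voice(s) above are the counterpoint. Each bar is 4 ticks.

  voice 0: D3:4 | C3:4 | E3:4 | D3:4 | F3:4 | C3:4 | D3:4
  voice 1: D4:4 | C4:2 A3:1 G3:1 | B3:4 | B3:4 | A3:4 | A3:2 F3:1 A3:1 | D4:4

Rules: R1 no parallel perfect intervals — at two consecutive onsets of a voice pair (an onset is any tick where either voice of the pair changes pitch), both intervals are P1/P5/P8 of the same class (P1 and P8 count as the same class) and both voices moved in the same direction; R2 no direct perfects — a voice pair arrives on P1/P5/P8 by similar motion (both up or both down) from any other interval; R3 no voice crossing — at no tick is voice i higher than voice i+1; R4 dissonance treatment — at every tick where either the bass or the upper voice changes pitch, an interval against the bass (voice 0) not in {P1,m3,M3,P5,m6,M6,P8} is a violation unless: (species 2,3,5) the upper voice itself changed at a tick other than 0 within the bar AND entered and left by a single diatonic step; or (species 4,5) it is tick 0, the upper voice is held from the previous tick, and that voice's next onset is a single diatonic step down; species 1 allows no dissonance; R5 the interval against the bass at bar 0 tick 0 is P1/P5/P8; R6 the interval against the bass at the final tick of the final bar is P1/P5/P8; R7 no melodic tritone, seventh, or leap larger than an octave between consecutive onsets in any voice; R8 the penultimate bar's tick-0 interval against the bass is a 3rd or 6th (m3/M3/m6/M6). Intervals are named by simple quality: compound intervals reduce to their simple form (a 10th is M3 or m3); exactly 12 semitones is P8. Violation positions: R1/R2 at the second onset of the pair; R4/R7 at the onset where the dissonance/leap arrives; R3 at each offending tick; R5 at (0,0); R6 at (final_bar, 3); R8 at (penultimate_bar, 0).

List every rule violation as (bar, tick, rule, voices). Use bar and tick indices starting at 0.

(1, 0, R1, (0, 1))
(2, 0, R1, (0, 1))
(5, 2, R4, (0, 1))
(6, 0, R2, (0, 1))

bar 0: v0=D3 v1=D4 downbeat P8
bar 1: v0=C3 v1=C4 downbeat P8
bar 2: v0=E3 v1=B3 downbeat P5
bar 3: v0=D3 v1=B3 downbeat M6
bar 4: v0=F3 v1=A3 downbeat M3
bar 5: v0=C3 v1=A3 downbeat M6
bar 6: v0=D3 v1=D4 downbeat P8
  -> R1 @ bar 1 tick 0 v(0, 1): D3/D4 P8 -> C3/C4 P8 similar
  -> R1 @ bar 2 tick 0 v(0, 1): C3/G3 P5 -> E3/B3 P5 similar
  -> R4 @ bar 5 tick 2 v(0, 1): C3/F3 P4 untreated
  -> R2 @ bar 6 tick 0 v(0, 1): C3/A3 M6 -> D3/D4 P8 similar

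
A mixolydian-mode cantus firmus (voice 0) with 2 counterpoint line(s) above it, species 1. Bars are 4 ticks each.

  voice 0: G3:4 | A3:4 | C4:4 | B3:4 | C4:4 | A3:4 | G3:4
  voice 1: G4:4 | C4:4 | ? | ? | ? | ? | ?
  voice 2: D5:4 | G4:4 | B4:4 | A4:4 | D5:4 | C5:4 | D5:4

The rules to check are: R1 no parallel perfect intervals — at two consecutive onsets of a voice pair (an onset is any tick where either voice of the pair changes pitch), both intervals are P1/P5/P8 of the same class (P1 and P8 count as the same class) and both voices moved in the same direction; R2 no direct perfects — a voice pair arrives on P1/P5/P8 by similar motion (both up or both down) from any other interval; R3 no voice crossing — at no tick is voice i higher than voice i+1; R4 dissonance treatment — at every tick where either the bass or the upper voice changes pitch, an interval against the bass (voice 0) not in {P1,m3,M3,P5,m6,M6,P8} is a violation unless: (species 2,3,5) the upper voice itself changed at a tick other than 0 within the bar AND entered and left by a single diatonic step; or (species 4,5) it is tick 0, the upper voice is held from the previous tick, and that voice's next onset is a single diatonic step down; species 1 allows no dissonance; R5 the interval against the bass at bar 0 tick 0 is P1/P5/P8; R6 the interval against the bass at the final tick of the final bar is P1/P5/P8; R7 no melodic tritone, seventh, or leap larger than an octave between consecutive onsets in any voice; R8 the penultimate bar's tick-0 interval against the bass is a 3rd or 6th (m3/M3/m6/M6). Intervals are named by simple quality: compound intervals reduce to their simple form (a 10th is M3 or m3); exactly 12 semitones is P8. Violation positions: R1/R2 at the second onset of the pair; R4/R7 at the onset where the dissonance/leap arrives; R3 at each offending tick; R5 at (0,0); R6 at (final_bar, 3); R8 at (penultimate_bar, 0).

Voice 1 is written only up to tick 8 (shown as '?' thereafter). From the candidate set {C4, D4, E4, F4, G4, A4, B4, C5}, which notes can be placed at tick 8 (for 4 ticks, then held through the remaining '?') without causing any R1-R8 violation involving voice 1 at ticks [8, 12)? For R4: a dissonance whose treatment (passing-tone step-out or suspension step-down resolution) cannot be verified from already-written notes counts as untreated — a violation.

{A4, C4}

C4: legal
D4: violates R4
E4: violates R1
F4: violates R4
G4: violates R2
A4: legal
B4: violates R2,R4,R7
C5: violates R2,R3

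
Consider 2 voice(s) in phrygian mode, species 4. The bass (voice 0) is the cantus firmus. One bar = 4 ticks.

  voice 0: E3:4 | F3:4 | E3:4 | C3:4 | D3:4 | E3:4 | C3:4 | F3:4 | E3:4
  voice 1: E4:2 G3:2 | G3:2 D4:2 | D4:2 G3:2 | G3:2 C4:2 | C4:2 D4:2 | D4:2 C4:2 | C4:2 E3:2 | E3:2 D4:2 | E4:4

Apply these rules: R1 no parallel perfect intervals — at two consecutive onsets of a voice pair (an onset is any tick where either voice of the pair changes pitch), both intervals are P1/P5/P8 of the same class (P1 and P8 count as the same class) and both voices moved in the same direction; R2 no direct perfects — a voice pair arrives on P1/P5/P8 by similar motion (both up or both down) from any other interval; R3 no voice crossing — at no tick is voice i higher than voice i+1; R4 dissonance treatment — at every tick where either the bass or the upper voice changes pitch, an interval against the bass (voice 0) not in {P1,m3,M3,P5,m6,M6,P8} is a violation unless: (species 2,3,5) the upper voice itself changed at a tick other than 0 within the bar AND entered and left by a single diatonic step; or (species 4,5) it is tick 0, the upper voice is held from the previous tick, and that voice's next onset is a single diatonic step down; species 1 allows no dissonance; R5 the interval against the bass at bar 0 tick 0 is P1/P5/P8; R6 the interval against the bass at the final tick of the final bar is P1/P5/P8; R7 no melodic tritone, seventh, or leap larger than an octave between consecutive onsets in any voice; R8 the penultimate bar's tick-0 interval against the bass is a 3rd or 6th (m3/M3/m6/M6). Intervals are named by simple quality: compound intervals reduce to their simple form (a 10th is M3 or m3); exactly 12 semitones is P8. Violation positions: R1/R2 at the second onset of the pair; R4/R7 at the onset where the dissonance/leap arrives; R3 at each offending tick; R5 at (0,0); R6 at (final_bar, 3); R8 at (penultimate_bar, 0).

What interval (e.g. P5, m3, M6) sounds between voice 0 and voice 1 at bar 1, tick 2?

M6

voice 0=F3 voice 1=D4 -> M6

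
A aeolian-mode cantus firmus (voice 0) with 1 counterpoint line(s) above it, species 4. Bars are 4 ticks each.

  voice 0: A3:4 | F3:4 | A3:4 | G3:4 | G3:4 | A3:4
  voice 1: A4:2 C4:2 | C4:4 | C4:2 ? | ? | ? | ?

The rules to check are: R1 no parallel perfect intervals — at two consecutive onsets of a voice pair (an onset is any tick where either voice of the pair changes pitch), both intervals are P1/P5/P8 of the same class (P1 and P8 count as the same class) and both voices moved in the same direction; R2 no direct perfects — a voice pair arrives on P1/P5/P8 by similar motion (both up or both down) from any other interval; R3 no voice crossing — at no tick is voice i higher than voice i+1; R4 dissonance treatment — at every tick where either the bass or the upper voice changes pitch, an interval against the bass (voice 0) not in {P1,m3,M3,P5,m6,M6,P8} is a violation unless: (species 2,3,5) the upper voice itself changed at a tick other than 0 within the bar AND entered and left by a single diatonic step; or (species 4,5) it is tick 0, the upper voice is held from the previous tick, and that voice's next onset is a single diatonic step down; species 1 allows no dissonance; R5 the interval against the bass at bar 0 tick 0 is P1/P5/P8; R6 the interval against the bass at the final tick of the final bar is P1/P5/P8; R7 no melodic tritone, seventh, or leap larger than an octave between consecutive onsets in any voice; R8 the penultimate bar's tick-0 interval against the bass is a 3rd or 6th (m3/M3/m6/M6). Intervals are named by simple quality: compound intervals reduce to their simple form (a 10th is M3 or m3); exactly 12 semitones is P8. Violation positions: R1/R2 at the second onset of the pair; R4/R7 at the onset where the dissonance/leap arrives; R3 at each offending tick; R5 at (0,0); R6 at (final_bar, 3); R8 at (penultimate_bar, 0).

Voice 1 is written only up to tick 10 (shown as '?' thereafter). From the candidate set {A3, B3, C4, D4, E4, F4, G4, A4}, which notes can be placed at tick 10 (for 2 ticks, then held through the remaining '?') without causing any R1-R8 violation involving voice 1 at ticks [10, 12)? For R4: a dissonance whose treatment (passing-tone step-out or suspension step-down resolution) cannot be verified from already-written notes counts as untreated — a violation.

A3: legal
B3: violates R4
C4: legal
D4: violates R4
E4: legal
F4: legal
G4: violates R4
A4: legal

{A3, A4, C4, E4, F4}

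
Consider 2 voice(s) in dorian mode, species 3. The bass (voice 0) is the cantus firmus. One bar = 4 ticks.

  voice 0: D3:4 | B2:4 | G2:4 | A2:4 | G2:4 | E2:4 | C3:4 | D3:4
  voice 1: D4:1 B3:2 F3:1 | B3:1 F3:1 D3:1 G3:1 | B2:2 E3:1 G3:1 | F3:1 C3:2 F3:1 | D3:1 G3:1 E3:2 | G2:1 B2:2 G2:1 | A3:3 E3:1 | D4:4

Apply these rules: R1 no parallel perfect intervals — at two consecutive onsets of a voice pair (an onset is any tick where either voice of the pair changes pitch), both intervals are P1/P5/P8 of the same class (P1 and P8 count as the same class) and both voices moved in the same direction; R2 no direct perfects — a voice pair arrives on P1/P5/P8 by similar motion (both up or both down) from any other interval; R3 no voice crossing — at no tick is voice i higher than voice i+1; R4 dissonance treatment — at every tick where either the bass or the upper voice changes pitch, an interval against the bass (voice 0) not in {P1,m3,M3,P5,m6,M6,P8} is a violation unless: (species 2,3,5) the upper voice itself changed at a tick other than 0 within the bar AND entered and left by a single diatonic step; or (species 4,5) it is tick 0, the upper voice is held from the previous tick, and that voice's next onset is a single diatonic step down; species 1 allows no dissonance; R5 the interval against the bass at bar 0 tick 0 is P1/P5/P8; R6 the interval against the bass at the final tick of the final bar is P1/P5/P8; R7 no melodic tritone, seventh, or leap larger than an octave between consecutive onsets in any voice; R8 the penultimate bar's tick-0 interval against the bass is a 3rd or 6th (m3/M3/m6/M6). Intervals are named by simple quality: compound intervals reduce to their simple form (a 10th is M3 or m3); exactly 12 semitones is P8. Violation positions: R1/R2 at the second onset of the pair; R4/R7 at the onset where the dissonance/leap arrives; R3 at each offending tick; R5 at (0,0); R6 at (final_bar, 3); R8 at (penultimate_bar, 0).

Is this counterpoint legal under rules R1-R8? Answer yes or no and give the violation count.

No (8 violations)

bar 0: v0=D3 v1=D4 (P8)
bar 1: v0=B2 v1=B3 (P8)
bar 2: v0=G2 v1=B2 (M3)
bar 3: v0=A2 v1=F3 (m6)
bar 4: v0=G2 v1=D3 (P5)
bar 5: v0=E2 v1=G2 (m3)
bar 6: v0=C3 v1=A3 (M6)
bar 7: v0=D3 v1=D4 (P8)
  R7 @ bar0.3: B3->F3 leap 6st
  R7 @ bar1.0: F3->B3 leap 6st
  R4 @ bar1.1: B2/F3 TT untreated
  R7 @ bar1.1: B3->F3 leap 6st
  R2 @ bar4.0: A2/F3 m6 -> G2/D3 P5 similar
  R7 @ bar6.0: G2->A3 leap 14st
  R2 @ bar7.0: C3/E3 M3 -> D3/D4 P8 similar
  R7 @ bar7.0: E3->D4 leap 10st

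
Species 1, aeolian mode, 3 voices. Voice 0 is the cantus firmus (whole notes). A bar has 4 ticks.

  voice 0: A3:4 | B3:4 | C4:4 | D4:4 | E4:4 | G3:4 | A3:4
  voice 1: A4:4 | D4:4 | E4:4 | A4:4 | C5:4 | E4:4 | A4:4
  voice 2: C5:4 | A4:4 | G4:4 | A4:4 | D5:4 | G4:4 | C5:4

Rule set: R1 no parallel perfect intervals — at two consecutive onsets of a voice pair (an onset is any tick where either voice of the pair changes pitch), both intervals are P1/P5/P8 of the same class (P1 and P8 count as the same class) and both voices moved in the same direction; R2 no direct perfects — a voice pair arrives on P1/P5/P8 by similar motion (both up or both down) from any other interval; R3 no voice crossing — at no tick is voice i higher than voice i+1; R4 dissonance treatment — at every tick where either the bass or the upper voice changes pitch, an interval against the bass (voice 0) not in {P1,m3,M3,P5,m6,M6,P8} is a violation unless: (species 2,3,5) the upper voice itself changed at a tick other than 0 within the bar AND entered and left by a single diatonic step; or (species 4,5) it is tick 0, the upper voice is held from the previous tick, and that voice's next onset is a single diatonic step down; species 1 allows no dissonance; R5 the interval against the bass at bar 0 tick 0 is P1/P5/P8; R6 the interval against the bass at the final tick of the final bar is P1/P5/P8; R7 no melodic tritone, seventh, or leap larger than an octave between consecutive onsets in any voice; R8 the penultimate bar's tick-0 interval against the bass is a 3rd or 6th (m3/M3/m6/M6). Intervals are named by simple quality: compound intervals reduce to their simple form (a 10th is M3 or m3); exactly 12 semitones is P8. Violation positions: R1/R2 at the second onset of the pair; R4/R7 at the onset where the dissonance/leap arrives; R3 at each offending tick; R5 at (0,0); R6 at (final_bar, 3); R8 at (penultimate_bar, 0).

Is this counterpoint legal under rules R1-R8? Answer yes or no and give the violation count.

bar 0: v0=A3 v1=A4 v2=C5 (m3)
bar 1: v0=B3 v1=D4 v2=A4 (m7)
bar 2: v0=C4 v1=E4 v2=G4 (P5)
bar 3: v0=D4 v1=A4 v2=A4 (P5)
bar 4: v0=E4 v1=C5 v2=D5 (m7)
bar 5: v0=G3 v1=E4 v2=G4 (P8)
bar 6: v0=A3 v1=A4 v2=C5 (m3)
  R5 @ bar0.0: opens on m3
  R2 @ bar1.0: A4/C5 m3 -> D4/A4 P5 similar
  R4 @ bar1.0: B3/A4 m7 untreated
  R1 @ bar3.0: C4/G4 P5 -> D4/A4 P5 similar
  R2 @ bar3.0: C4/E4 M3 -> D4/A4 P5 similar
  R2 @ bar3.0: E4/G4 m3 -> A4/A4 P1 similar
  R4 @ bar4.0: E4/D5 m7 untreated
  R2 @ bar5.0: E4/D5 m7 -> G3/G4 P8 similar
  R8 @ bar5.0: penult P8 not 3rd/6th
  R2 @ bar6.0: G3/E4 M6 -> A3/A4 P8 similar
  R6 @ bar6.3: closes on m3

No (11 violations)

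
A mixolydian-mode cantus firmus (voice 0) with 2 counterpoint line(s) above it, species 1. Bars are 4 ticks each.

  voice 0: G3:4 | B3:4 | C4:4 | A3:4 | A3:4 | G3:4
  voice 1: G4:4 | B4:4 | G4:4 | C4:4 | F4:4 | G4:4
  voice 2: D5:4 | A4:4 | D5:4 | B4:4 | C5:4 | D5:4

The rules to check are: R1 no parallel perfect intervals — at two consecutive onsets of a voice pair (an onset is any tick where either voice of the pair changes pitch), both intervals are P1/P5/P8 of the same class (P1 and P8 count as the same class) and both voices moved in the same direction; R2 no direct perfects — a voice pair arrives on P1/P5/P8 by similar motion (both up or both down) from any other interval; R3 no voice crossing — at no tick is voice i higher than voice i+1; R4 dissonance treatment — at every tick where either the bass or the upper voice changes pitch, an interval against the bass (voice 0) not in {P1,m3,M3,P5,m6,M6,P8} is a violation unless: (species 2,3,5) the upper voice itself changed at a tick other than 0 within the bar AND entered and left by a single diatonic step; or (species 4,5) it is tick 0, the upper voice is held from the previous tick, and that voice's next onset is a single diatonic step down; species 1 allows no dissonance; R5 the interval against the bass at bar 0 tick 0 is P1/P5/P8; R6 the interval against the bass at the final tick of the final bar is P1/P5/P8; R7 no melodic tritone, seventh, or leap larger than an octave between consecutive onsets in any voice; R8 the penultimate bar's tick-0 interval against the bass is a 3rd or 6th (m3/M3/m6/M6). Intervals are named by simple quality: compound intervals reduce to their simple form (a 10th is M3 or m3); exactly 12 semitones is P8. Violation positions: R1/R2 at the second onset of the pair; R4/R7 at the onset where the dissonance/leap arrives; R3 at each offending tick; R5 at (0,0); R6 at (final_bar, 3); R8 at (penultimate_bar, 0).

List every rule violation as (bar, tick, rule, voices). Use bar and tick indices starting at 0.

(1, 0, R1, (0, 1))
(1, 0, R3, (1, 2))
(1, 0, R4, (0, 2))
(1, 1, R3, (1, 2))
(1, 2, R3, (1, 2))
(1, 3, R3, (1, 2))
(2, 0, R4, (0, 2))
(3, 0, R4, (0, 2))
(4, 0, R2, (1, 2))
(5, 0, R1, (1, 2))

bar 0: v0=G3 v1=G4 v2=D5 downbeat P5
bar 1: v0=B3 v1=B4 v2=A4 downbeat m7
bar 2: v0=C4 v1=G4 v2=D5 downbeat M2
bar 3: v0=A3 v1=C4 v2=B4 downbeat M2
bar 4: v0=A3 v1=F4 v2=C5 downbeat m3
bar 5: v0=G3 v1=G4 v2=D5 downbeat P5
  -> R1 @ bar 1 tick 0 v(0, 1): G3/G4 P8 -> B3/B4 P8 similar
  -> R3 @ bar 1 tick 0 v(1, 2): B4 above A4
  -> R4 @ bar 1 tick 0 v(0, 2): B3/A4 m7 untreated
  -> R3 @ bar 1 tick 1 v(1, 2): B4 above A4
  -> R3 @ bar 1 tick 2 v(1, 2): B4 above A4
  -> R3 @ bar 1 tick 3 v(1, 2): B4 above A4
  -> R4 @ bar 2 tick 0 v(0, 2): C4/D5 M2 untreated
  -> R4 @ bar 3 tick 0 v(0, 2): A3/B4 M2 untreated
  -> R2 @ bar 4 tick 0 v(1, 2): C4/B4 M7 -> F4/C5 P5 similar
  -> R1 @ bar 5 tick 0 v(1, 2): F4/C5 P5 -> G4/D5 P5 similar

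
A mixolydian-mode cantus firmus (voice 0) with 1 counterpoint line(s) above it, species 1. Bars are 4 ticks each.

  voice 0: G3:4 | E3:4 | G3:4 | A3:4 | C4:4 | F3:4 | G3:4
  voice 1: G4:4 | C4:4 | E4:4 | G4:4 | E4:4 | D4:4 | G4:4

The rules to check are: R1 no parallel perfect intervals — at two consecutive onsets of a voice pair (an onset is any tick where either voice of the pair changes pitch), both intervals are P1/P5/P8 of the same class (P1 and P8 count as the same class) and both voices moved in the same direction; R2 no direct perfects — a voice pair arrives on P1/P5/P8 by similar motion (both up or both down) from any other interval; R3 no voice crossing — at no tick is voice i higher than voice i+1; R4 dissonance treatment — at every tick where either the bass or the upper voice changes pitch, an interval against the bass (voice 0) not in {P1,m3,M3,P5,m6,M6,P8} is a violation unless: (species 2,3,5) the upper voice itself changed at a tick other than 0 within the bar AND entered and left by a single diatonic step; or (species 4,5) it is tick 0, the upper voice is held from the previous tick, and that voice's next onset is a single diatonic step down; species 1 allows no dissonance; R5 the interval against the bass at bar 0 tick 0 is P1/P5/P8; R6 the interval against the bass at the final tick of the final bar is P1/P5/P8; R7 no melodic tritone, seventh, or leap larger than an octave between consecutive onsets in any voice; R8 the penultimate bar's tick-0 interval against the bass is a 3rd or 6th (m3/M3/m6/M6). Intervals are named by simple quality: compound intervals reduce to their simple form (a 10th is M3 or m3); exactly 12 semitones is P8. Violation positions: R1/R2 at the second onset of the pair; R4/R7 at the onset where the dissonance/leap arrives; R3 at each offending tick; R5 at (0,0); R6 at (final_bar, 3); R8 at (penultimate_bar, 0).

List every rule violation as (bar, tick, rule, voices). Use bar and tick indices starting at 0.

bar 0: v0=G3 v1=G4 downbeat P8
bar 1: v0=E3 v1=C4 downbeat m6
bar 2: v0=G3 v1=E4 downbeat M6
bar 3: v0=A3 v1=G4 downbeat m7
bar 4: v0=C4 v1=E4 downbeat M3
bar 5: v0=F3 v1=D4 downbeat M6
bar 6: v0=G3 v1=G4 downbeat P8
  -> R4 @ bar 3 tick 0 v(0, 1): A3/G4 m7 untreated
  -> R2 @ bar 6 tick 0 v(0, 1): F3/D4 M6 -> G3/G4 P8 similar

(3, 0, R4, (0, 1))
(6, 0, R2, (0, 1))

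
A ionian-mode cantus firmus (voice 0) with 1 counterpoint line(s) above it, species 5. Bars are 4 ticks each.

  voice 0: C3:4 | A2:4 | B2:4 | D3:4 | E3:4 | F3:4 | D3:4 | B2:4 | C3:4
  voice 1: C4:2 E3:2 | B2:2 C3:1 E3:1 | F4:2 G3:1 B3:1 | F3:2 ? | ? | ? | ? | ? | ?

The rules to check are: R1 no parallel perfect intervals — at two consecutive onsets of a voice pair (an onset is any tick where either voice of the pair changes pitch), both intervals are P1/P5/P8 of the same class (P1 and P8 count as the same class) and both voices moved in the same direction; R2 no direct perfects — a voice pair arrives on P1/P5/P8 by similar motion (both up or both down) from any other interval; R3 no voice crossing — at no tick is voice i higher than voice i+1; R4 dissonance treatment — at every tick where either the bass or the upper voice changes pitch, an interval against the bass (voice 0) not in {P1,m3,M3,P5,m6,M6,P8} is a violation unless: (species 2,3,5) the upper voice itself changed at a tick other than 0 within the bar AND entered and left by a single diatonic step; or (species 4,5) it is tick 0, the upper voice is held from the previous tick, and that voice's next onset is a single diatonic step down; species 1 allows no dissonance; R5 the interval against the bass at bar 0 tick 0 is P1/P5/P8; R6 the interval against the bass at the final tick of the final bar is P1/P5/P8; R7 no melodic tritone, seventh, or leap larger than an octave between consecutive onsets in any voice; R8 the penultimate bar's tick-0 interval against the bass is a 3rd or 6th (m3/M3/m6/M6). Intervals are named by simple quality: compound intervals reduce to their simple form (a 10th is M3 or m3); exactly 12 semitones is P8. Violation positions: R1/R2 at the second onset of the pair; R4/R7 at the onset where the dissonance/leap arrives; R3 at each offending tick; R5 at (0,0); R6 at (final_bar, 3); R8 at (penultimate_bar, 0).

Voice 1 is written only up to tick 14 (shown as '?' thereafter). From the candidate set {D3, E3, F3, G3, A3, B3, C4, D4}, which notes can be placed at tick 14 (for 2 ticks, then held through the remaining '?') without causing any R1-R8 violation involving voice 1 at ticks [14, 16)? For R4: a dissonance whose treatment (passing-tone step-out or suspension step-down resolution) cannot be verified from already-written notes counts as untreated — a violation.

{A3, D3, D4, F3}

D3: legal
E3: violates R4
F3: legal
G3: violates R4
A3: legal
B3: violates R7
C4: violates R4
D4: legal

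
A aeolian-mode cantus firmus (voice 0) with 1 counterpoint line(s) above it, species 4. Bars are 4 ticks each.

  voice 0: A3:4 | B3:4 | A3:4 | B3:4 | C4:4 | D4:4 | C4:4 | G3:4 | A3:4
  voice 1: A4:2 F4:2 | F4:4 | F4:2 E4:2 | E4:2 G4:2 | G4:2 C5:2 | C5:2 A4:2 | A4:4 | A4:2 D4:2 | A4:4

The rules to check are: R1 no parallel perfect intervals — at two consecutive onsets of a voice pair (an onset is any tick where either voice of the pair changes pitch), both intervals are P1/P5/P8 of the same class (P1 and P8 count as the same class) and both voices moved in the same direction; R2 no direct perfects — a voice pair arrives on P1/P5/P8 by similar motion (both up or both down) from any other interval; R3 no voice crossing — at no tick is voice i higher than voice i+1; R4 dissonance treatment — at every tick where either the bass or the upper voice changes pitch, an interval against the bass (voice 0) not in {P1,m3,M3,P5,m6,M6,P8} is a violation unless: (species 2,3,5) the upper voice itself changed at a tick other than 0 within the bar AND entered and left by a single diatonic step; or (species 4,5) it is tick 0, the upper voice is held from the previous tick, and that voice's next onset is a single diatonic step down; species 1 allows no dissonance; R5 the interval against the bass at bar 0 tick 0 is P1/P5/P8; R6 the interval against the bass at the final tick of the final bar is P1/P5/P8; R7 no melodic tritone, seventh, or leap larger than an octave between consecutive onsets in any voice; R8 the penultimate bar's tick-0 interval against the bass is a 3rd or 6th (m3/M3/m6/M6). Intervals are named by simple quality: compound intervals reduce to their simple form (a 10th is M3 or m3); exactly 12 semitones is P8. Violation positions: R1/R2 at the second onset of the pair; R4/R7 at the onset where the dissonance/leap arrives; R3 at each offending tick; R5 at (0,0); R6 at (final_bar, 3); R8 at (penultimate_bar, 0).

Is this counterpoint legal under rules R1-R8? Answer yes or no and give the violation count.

No (5 violations)

bar 0: v0=A3 v1=A4 (P8)
bar 1: v0=B3 v1=F4 (TT)
bar 2: v0=A3 v1=F4 (m6)
bar 3: v0=B3 v1=E4 (P4)
bar 4: v0=C4 v1=G4 (P5)
bar 5: v0=D4 v1=C5 (m7)
bar 6: v0=C4 v1=A4 (M6)
bar 7: v0=G3 v1=A4 (M2)
bar 8: v0=A3 v1=A4 (P8)
  R4 @ bar3.0: B3/E4 P4 untreated
  R4 @ bar5.0: D4/C5 m7 untreated
  R4 @ bar7.0: G3/A4 M2 untreated
  R8 @ bar7.0: penult M2 not 3rd/6th
  R2 @ bar8.0: G3/D4 P5 -> A3/A4 P8 similar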